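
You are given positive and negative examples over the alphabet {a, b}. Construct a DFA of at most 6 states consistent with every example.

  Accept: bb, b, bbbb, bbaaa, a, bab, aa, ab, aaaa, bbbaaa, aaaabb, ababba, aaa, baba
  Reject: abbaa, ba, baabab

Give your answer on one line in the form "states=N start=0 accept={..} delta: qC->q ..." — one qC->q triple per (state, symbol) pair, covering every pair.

State merging on the prefix tree: take the shortest (then alphabetical) example prefix whose next move is undefined and point that move at state 0, else 1, else 2, ...; a target is out if some Accept/Reject pair would then sit in one state with the same input left (inseparable). If every existing state is out, open a new one.
a: 0a undefined. 0a->0: ok.
b: 0b undefined. 0b->0: no, bb/abbaa meet in 0. Open state 1: 0b->1.
ba: 1a undefined. 1a->0: no, b/baabab meet in 1. 1a->1: no, b/ba meet in 1. Open state 2: 1a->2.
bb: 1b undefined. 1b->0: no, bb/abbaa meet in 0. 1b->1: ok.
baa: 2a undefined. 2a->0: no, bbaaa/abbaa meet in 0. 2a->1: no, bb/abbaa meet in 1. 2a->2: no, bbaaa/abbaa meet in 2. Open state 3: 2a->3.
bab: 2b undefined. 2b->0: no, ababba/ba meet in 2. 2b->1: no, ababba/ba meet in 2. 2b->2: no, bab/ba meet in 2. 2b->3: no, bab/abbaa meet in 3. Open state 4: 2b->4.
baab: 3b undefined. 3b->0: no, bb/baabab meet in 1. 3b->1: no, bab/baabab meet in 4. 3b->2: ok.
baba: 4a undefined. 4a->0: ok.
ababb: 4b undefined. 4b->0: ok.
bbaaa: 3a undefined. 3a->0: ok.
All examples now run through 5 states with every (state, symbol) defined. Accept strings end in {0,1,4}, Reject strings end in {2,3}; accept={0,1,4}.

states=5 start=0 accept={0,1,4} delta: 0a->0 0b->1 1a->2 1b->1 2a->3 2b->4 3a->0 3b->2 4a->0 4b->0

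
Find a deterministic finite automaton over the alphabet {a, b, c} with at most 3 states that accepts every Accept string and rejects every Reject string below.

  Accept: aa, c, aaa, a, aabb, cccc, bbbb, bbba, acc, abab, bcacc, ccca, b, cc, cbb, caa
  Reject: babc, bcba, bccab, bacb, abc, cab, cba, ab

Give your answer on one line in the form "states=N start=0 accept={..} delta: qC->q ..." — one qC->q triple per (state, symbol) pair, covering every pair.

Grow the machine one transition at a time. Run the examples from 0; the earliest place one falls off (shortest prefix, ties alphabetical) gets sent to the lowest-numbered state that keeps every Accept/Reject pair distinguishable — a pair clashes when both reach the same state with identical unread suffix — and to a fresh state only if none does.
a: 0a undefined. 0a->0: no, b/ab meet in 0 with "b" left. Open state 1: 0a->1.
b: 0b undefined. 0b->0: ok.
c: 0c undefined. 0c->0: no, a/bcba meet in 1. 0c->1: ok.
aa: 1a undefined. 1a->0: no, aa/cab meet in 0. 1a->1: ok.
ab: 1b undefined. 1b->0: no, aa/babc meet in 1. 1b->1: no, aa/bcba meet in 1. Open state 2: 1b->2.
ac: 1c undefined. 1c->0: no, cccc/bacb meet in 0. 1c->1: ok.
aba: 2a undefined. 2a->0: no, bbbb/bcba meet in 0. 2a->1: no, aa/bcba meet in 1. 2a->2: ok.
abc: 2c undefined. 2c->0: no, bbbb/babc meet in 0. 2c->1: no, aa/babc meet in 1. 2c->2: ok.
cbb: 2b undefined. 2b->0: ok.
All examples now run through 3 states with every (state, symbol) defined. Accept strings end in {0,1}, Reject strings end in {2}; accept={0,1}.

states=3 start=0 accept={0,1} delta: 0a->1 0b->0 0c->1 1a->1 1b->2 1c->1 2a->2 2b->0 2c->2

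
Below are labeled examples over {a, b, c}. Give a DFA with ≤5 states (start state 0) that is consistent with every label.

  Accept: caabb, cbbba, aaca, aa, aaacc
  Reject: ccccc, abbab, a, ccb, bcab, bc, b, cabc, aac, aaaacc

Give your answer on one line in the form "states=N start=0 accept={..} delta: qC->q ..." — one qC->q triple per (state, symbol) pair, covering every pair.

State merging on the prefix tree: take the shortest (then alphabetical) example prefix whose next move is undefined and point that move at state 0, else 1, else 2, ...; a target is out if some Accept/Reject pair would then sit in one state with the same input left (inseparable). If every existing state is out, open a new one.
a: 0a undefined. 0a->0: no, aa/a meet in 0. Open state 1: 0a->1.
b: 0b undefined. 0b->0: ok.
c: 0c undefined. 0c->0: no, cbbba/a meet in 1. 0c->1: ok.
aa: 1a undefined. 1a->0: no, aaca/bcab meet in 0. 1a->1: no, aa/a meet in 1. Open state 2: 1a->2.
ab: 1b undefined. 1b->0: no, cbbba/a meet in 1. 1b->1: ok.
cc: 1c undefined. 1c->0: ok.
aaa: 2a undefined. 2a->0: no, caabb/ccb meet in 0. 2a->1: no, caabb/ccccc meet in 1. 2a->2: no, aaacc/aaaacc meet in 2 with "cc" left. Open state 3: 2a->3.
aac: 2c undefined. 2c->0: no, aaca/ccccc meet in 1. 2c->1: ok.
cab: 2b undefined. 2b->0: ok.
aaaa: 3a undefined. 3a->0: ok.
aaac: 3c undefined. 3c->0: no, aaacc/ccccc meet in 1. 3c->1: no, aaacc/abbab meet in 0. 3c->2: no, aaacc/ccccc meet in 1. 3c->3: ok.
caab: 3b undefined. 3b->0: no, caabb/abbab meet in 0. 3b->1: no, caabb/ccccc meet in 1. 3b->2: no, caabb/abbab meet in 0. 3b->3: ok.
All examples now run through 4 states with every (state, symbol) defined. Accept strings end in {2,3}, Reject strings end in {0,1}; accept={2,3}.

states=4 start=0 accept={2,3} delta: 0a->1 0b->0 0c->1 1a->2 1b->1 1c->0 2a->3 2b->0 2c->1 3a->0 3b->3 3c->3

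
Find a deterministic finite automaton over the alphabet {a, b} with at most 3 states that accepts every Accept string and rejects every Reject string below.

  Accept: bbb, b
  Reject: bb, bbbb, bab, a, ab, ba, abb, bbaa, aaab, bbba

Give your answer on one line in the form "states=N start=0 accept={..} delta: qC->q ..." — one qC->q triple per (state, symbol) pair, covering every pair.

states=3 start=0 accept={2} delta: 0a->1 0b->2 1a->0 1b->1 2a->1 2b->0

State merging on the prefix tree: take the shortest (then alphabetical) example prefix whose next move is undefined and point that move at state 0, else 1, else 2, ...; a target is out if some Accept/Reject pair would then sit in one state with the same input left (inseparable). If every existing state is out, open a new one.
a: 0a undefined. 0a->0: no, b/ab meet in 0 with "b" left. Open state 1: 0a->1.
b: 0b undefined. 0b->0: no, bbb/bb meet in 0. 0b->1: no, bbb/abb meet in 1 with "bb" left. Open state 2: 0b->2.
aa: 1a undefined. 1a->0: ok.
ab: 1b undefined. 1b->0: no, b/abb meet in 2. 1b->1: ok.
ba: 2a undefined. 2a->0: no, b/bab meet in 2. 2a->1: ok.
bb: 2b undefined. 2b->0: ok.
All examples now run through 3 states with every (state, symbol) defined. Accept strings end in {2}, Reject strings end in {0,1}; accept={2}.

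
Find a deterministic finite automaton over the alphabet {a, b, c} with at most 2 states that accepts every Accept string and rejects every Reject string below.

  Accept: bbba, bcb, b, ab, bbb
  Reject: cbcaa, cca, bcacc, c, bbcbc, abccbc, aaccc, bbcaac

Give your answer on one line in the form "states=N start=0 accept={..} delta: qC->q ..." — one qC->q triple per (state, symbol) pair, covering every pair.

Grow the machine one transition at a time. Run the examples from 0; the earliest place one falls off (shortest prefix, ties alphabetical) gets sent to the lowest-numbered state that keeps every Accept/Reject pair distinguishable — a pair clashes when both reach the same state with identical unread suffix — and to a fresh state only if none does.
a: 0a undefined. 0a->0: ok.
b: 0b undefined. 0b->0: ok.
c: 0c undefined. 0c->0: no, bbba/cbcaa meet in 0. Open state 1: 0c->1.
cb: 1b undefined. 1b->0: ok.
cc: 1c undefined. 1c->0: no, bbba/cca meet in 0. 1c->1: ok.
bca: 1a undefined. 1a->0: no, bbba/cbcaa meet in 0. 1a->1: ok.
All examples now run through 2 states with every (state, symbol) defined. Accept strings end in {0}, Reject strings end in {1}; accept={0}.

states=2 start=0 accept={0} delta: 0a->0 0b->0 0c->1 1a->1 1b->0 1c->1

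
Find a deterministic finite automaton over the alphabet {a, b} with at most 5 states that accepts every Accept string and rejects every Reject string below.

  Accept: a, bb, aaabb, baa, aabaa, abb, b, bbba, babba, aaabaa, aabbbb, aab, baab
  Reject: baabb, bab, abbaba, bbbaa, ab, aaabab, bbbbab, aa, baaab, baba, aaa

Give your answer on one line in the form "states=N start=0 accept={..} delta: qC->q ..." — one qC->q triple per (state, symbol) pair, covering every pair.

Fold the examples into a partial DFA from state 0: repeatedly fix the first undefined (state, symbol) met by the shortest-then-alphabetical prefix, trying targets in increasing order and rejecting any under which an Accept and a Reject string meet in one state with the same remainder; add a state when all current targets are rejected. Accepting states are where Accept strings end.
a: 0a undefined. 0a->0: no, a/aa meet in 0. Open state 1: 0a->1.
b: 0b undefined. 0b->0: no, baa/bbbaa meet in 1 with "a" left. 0b->1: no, bb/ab meet in 1 with "b" left. Open state 2: 0b->2.
aa: 1a undefined. 1a->0: no, a/aaa meet in 1. 1a->1: no, a/aa meet in 1. 1a->2: no, b/aa meet in 2. Open state 3: 1a->3.
ab: 1b undefined. 1b->0: ok.
ba: 2a undefined. 2a->0: no, abb/baabb meet in 2. 2a->1: no, a/abbaba meet in 1. 2a->2: no, bb/bab meet in 2 with "b" left. 2a->3: no, aaabb/baabb meet in 3 with "abb" left. Open state 4: 2a->4.
bb: 2b undefined. 2b->0: no, bb/ab meet in 0. 2b->1: ok.
aaa: 3a undefined. 3a->0: ok.
aab: 3b undefined. 3b->0: no, aabaa/bbbaa meet in 3. 3b->1: no, aabaa/ab meet in 0. 3b->2: ok.
baa: 4a undefined. 4a->0: no, a/baabb meet in 1. 4a->1: no, abb/baabb meet in 2. 4a->2: ok.
bab: 4b undefined. 4b->0: no, a/abbaba meet in 1. 4b->1: no, a/bab meet in 1. 4b->2: no, baa/bab meet in 2. 4b->3: ok.
All examples now run through 5 states with every (state, symbol) defined. Accept strings end in {1,2,4}, Reject strings end in {0,3}; accept={1,2,4}.

states=5 start=0 accept={1,2,4} delta: 0a->1 0b->2 1a->3 1b->0 2a->4 2b->1 3a->0 3b->2 4a->2 4b->3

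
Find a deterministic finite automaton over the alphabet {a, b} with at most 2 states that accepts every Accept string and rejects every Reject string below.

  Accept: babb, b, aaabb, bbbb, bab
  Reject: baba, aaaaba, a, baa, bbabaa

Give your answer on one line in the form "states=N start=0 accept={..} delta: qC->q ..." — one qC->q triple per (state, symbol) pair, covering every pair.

Grow the machine one transition at a time. Run the examples from 0; the earliest place one falls off (shortest prefix, ties alphabetical) gets sent to the lowest-numbered state that keeps every Accept/Reject pair distinguishable — a pair clashes when both reach the same state with identical unread suffix — and to a fresh state only if none does.
a: 0a undefined. 0a->0: ok.
b: 0b undefined. 0b->0: no, babb/baba meet in 0. Open state 1: 0b->1.
ba: 1a undefined. 1a->0: ok.
bb: 1b undefined. 1b->0: no, babb/baba meet in 0. 1b->1: ok.
All examples now run through 2 states with every (state, symbol) defined. Accept strings end in {1}, Reject strings end in {0}; accept={1}.

states=2 start=0 accept={1} delta: 0a->0 0b->1 1a->0 1b->1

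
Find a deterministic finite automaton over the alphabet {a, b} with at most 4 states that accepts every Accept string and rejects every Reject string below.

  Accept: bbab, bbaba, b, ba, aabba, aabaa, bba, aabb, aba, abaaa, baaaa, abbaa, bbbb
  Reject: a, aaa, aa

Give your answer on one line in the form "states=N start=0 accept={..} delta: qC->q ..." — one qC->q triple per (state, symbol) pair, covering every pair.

Grow the machine one transition at a time. Run the examples from 0; the earliest place one falls off (shortest prefix, ties alphabetical) gets sent to the lowest-numbered state that keeps every Accept/Reject pair distinguishable — a pair clashes when both reach the same state with identical unread suffix — and to a fresh state only if none does.
a: 0a undefined. 0a->0: ok.
b: 0b undefined. 0b->0: no, bbab/a meet in 0. Open state 1: 0b->1.
ba: 1a undefined. 1a->0: no, ba/a meet in 0. 1a->1: ok.
bb: 1b undefined. 1b->0: no, aabba/a meet in 0. 1b->1: ok.
All examples now run through 2 states with every (state, symbol) defined. Accept strings end in {1}, Reject strings end in {0}; accept={1}.

states=2 start=0 accept={1} delta: 0a->0 0b->1 1a->1 1b->1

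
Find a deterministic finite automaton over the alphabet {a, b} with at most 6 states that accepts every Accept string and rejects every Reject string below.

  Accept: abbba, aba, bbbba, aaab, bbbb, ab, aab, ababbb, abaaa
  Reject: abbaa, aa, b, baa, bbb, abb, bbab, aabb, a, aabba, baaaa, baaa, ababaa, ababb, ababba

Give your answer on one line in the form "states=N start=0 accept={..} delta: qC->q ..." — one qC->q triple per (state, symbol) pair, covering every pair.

State merging on the prefix tree: take the shortest (then alphabetical) example prefix whose next move is undefined and point that move at state 0, else 1, else 2, ...; a target is out if some Accept/Reject pair would then sit in one state with the same input left (inseparable). If every existing state is out, open a new one.
a: 0a undefined. 0a->0: no, aaab/b meet in 0 with "b" left. Open state 1: 0a->1.
b: 0b undefined. 0b->0: no, bbbba/a meet in 1. 0b->1: ok.
aa: 1a undefined. 1a->0: no, aba/aabba meet in 1 with "ba" left. 1a->1: ok.
ab: 1b undefined. 1b->0: no, abbba/abbaa meet in 1. 1b->1: no, abbba/abbaa meet in 1. Open state 2: 1b->2.
aba: 2a undefined. 2a->0: no, aba/ababba meet in 0. 2a->1: no, aba/aa meet in 1. 2a->2: no, abbba/ababba meet in 2 with "bba" left. Open state 3: 2a->3.
abb: 2b undefined. 2b->0: no, abbba/abbaa meet in 1. 2b->1: ok.
abaa: 3a undefined. 3a->0: no, abaaa/abbaa meet in 1. 3a->1: no, abaaa/abbaa meet in 1. 3a->2: ok.
abab: 3b undefined. 3b->0: ok.
All examples now run through 4 states with every (state, symbol) defined. Accept strings end in {2,3}, Reject strings end in {0,1}; accept={2,3}.

states=4 start=0 accept={2,3} delta: 0a->1 0b->1 1a->1 1b->2 2a->3 2b->1 3a->2 3b->0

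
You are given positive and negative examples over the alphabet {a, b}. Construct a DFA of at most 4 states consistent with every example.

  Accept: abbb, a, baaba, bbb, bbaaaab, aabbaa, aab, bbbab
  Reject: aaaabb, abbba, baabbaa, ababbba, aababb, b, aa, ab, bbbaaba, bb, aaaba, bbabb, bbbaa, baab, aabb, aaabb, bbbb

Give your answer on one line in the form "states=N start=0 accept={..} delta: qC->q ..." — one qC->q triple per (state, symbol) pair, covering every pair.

Fold the examples into a partial DFA from state 0: repeatedly fix the first undefined (state, symbol) met by the shortest-then-alphabetical prefix, trying targets in increasing order and rejecting any under which an Accept and a Reject string meet in one state with the same remainder; add a state when all current targets are rejected. Accepting states are where Accept strings end.
a: 0a undefined. 0a->0: no, a/aa meet in 0. Open state 1: 0a->1.
b: 0b undefined. 0b->0: no, baaba/bbbaaba meet in 1 with "aba" left. 0b->1: no, abbb/bbbb meet in 1 with "bbb" left. Open state 2: 0b->2.
aa: 1a undefined. 1a->0: no, aab/b meet in 2. 1a->1: no, a/aa meet in 1. 1a->2: no, bbb/aabb meet in 2 with "bb" left. Open state 3: 1a->3.
ab: 1b undefined. 1b->0: no, abbb/bb meet in 2 with "b" left. 1b->1: no, abbb/ab meet in 1. 1b->2: ok.
ba: 2a undefined. 2a->0: ok.
bb: 2b undefined. 2b->0: no, abbb/b meet in 2. 2b->1: no, abbb/b meet in 2. 2b->2: no, abbb/b meet in 2. 2b->3: ok.
aaa: 3a undefined. 3a->0: no, a/baabbaa meet in 1. 3a->1: no, baaba/aaaba meet in 0. 3a->2: no, abbb/bbabb meet in 3 with "b" left. 3a->3: ok.
aab: 3b undefined. 3b->0: no, a/abbba meet in 1. 3b->1: ok.
All examples now run through 4 states with every (state, symbol) defined. Accept strings end in {0,1}, Reject strings end in {2,3}; accept={0,1}.

states=4 start=0 accept={0,1} delta: 0a->1 0b->2 1a->3 1b->2 2a->0 2b->3 3a->3 3b->1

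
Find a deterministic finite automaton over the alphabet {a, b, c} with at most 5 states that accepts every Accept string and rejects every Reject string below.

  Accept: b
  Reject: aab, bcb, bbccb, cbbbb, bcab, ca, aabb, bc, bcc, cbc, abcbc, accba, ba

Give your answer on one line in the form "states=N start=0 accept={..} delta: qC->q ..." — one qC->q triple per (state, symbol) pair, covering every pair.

State merging on the prefix tree: take the shortest (then alphabetical) example prefix whose next move is undefined and point that move at state 0, else 1, else 2, ...; a target is out if some Accept/Reject pair would then sit in one state with the same input left (inseparable). If every existing state is out, open a new one.
a: 0a undefined. 0a->0: no, b/aab meet in 0 with "b" left. Open state 1: 0a->1.
b: 0b undefined. 0b->0: ok.
c: 0c undefined. 0c->0: no, b/bcb meet in 0. 0c->1: ok.
aa: 1a undefined. 1a->0: no, b/aab meet in 0. 1a->1: ok.
ab: 1b undefined. 1b->0: no, b/aab meet in 0. 1b->1: ok.
ac: 1c undefined. 1c->0: no, b/bbccb meet in 0. 1c->1: ok.
All examples now run through 2 states with every (state, symbol) defined. Accept strings end in {0}, Reject strings end in {1}; accept={0}.

states=2 start=0 accept={0} delta: 0a->1 0b->0 0c->1 1a->1 1b->1 1c->1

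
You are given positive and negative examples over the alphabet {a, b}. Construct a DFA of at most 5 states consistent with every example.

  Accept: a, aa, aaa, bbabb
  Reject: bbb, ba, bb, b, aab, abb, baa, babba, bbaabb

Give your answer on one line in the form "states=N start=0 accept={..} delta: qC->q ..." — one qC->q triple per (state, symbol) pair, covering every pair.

states=4 start=0 accept={0,3} delta: 0a->0 0b->1 1a->1 1b->2 2a->3 2b->1 3a->0 3b->3

Grow the machine one transition at a time. Run the examples from 0; the earliest place one falls off (shortest prefix, ties alphabetical) gets sent to the lowest-numbered state that keeps every Accept/Reject pair distinguishable — a pair clashes when both reach the same state with identical unread suffix — and to a fresh state only if none does.
a: 0a undefined. 0a->0: ok.
b: 0b undefined. 0b->0: no, a/bbb meet in 0. Open state 1: 0b->1.
ba: 1a undefined. 1a->0: no, a/ba meet in 0. 1a->1: ok.
bb: 1b undefined. 1b->0: no, a/bb meet in 0. 1b->1: no, bbabb/bbb meet in 1. Open state 2: 1b->2.
bba: 2a undefined. 2a->0: no, bbabb/bb meet in 2. 2a->1: no, bbabb/bbb meet in 2 with "b" left. 2a->2: no, bbabb/bbaabb meet in 2 with "bb" left. Open state 3: 2a->3.
bbb: 2b undefined. 2b->0: no, a/bbb meet in 0. 2b->1: ok.
bbaa: 3a undefined. 3a->0: ok.
bbab: 3b undefined. 3b->0: no, bbabb/bbb meet in 1. 3b->1: no, bbabb/bb meet in 2. 3b->2: no, bbabb/bbb meet in 1. 3b->3: ok.
All examples now run through 4 states with every (state, symbol) defined. Accept strings end in {0,3}, Reject strings end in {1,2}; accept={0,3}.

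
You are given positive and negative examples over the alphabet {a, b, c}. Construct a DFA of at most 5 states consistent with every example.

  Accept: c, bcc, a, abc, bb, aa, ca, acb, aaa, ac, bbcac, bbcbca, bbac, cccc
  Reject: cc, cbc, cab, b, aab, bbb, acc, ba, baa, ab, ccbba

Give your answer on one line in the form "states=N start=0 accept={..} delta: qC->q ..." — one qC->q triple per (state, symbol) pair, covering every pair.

states=4 start=0 accept={0,2} delta: 0a->0 0b->1 0c->2 1a->1 1b->0 1c->0 2a->0 2b->2 2c->3 3a->0 3b->0 3c->0

State merging on the prefix tree: take the shortest (then alphabetical) example prefix whose next move is undefined and point that move at state 0, else 1, else 2, ...; a target is out if some Accept/Reject pair would then sit in one state with the same input left (inseparable). If every existing state is out, open a new one.
a: 0a undefined. 0a->0: ok.
b: 0b undefined. 0b->0: no, bcc/cc meet in 0 with "cc" left. Open state 1: 0b->1.
c: 0c undefined. 0c->0: no, c/cc meet in 0. 0c->1: no, c/b meet in 1. Open state 2: 0c->2.
ba: 1a undefined. 1a->0: no, a/ba meet in 0. 1a->1: ok.
bb: 1b undefined. 1b->0: ok.
bc: 1c undefined. 1c->0: ok.
ca: 2a undefined. 2a->0: ok.
cb: 2b undefined. 2b->0: no, c/cbc meet in 2. 2b->1: no, a/cbc meet in 0. 2b->2: ok.
cc: 2c undefined. 2c->0: no, a/cc meet in 0. 2c->1: no, bbcbca/cc meet in 1. 2c->2: no, c/cc meet in 2. Open state 3: 2c->3.
ccb: 3b undefined. 3b->0: ok.
ccc: 3c undefined. 3c->0: ok.
bbcbca: 3a undefined. 3a->0: ok.
All examples now run through 4 states with every (state, symbol) defined. Accept strings end in {0,2}, Reject strings end in {1,3}; accept={0,2}.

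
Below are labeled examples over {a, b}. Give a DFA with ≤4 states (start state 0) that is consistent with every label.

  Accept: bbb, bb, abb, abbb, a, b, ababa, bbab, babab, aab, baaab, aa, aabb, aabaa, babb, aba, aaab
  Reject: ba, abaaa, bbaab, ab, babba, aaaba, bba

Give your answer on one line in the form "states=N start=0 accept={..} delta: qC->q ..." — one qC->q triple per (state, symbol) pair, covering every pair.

states=3 start=0 accept={1,2} delta: 0a->1 0b->2 1a->2 1b->0 2a->0 2b->2

Grow the machine one transition at a time. Run the examples from 0; the earliest place one falls off (shortest prefix, ties alphabetical) gets sent to the lowest-numbered state that keeps every Accept/Reject pair distinguishable — a pair clashes when both reach the same state with identical unread suffix — and to a fresh state only if none does.
a: 0a undefined. 0a->0: no, b/ab meet in 0 with "b" left. Open state 1: 0a->1.
b: 0b undefined. 0b->0: no, a/ba meet in 1. 0b->1: no, bb/ab meet in 1 with "b" left. Open state 2: 0b->2.
aa: 1a undefined. 1a->0: no, aba/aaaba meet in 1 with "ba" left. 1a->1: no, aab/ab meet in 1 with "b" left. 1a->2: ok.
ab: 1b undefined. 1b->0: ok.
ba: 2a undefined. 2a->0: ok.
bb: 2b undefined. 2b->0: no, bb/ba meet in 0. 2b->1: no, bbb/ba meet in 0. 2b->2: ok.
All examples now run through 3 states with every (state, symbol) defined. Accept strings end in {1,2}, Reject strings end in {0}; accept={1,2}.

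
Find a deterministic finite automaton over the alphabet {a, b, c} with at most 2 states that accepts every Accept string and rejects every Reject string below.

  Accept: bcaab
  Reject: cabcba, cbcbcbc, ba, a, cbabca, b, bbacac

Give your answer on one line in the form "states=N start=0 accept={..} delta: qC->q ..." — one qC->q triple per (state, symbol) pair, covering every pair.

states=2 start=0 accept={1} delta: 0a->0 0b->0 0c->1 1a->1 1b->1 1c->0

State merging on the prefix tree: take the shortest (then alphabetical) example prefix whose next move is undefined and point that move at state 0, else 1, else 2, ...; a target is out if some Accept/Reject pair would then sit in one state with the same input left (inseparable). If every existing state is out, open a new one.
a: 0a undefined. 0a->0: ok.
b: 0b undefined. 0b->0: ok.
c: 0c undefined. 0c->0: no, bcaab/cabcba meet in 0. Open state 1: 0c->1.
ca: 1a undefined. 1a->0: no, bcaab/ba meet in 0. 1a->1: ok.
cb: 1b undefined. 1b->0: no, bcaab/cabcba meet in 0. 1b->1: ok.
cbc: 1c undefined. 1c->0: ok.
All examples now run through 2 states with every (state, symbol) defined. Accept strings end in {1}, Reject strings end in {0}; accept={1}.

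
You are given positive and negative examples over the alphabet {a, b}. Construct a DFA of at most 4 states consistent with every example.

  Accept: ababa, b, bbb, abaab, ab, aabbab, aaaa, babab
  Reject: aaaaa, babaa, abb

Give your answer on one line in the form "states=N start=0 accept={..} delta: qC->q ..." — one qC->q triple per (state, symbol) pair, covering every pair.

State merging on the prefix tree: take the shortest (then alphabetical) example prefix whose next move is undefined and point that move at state 0, else 1, else 2, ...; a target is out if some Accept/Reject pair would then sit in one state with the same input left (inseparable). If every existing state is out, open a new one.
a: 0a undefined. 0a->0: no, aaaa/aaaaa meet in 0. Open state 1: 0a->1.
b: 0b undefined. 0b->0: ok.
aa: 1a undefined. 1a->0: ok.
ab: 1b undefined. 1b->0: no, ababa/aaaaa meet in 1. 1b->1: no, ababa/aaaaa meet in 1. Open state 2: 1b->2.
aba: 2a undefined. 2a->0: no, ababa/aaaaa meet in 1. 2a->1: no, ababa/aaaaa meet in 1. 2a->2: no, abaab/abb meet in 2 with "b" left. Open state 3: 2a->3.
abb: 2b undefined. 2b->0: no, b/abb meet in 0. 2b->1: ok.
abaa: 3a undefined. 3a->0: no, b/babaa meet in 0. 3a->1: ok.
abab: 3b undefined. 3b->0: no, ababa/aaaaa meet in 1. 3b->1: no, babab/aaaaa meet in 1. 3b->2: ok.
All examples now run through 4 states with every (state, symbol) defined. Accept strings end in {0,2,3}, Reject strings end in {1}; accept={0,2,3}.

states=4 start=0 accept={0,2,3} delta: 0a->1 0b->0 1a->0 1b->2 2a->3 2b->1 3a->1 3b->2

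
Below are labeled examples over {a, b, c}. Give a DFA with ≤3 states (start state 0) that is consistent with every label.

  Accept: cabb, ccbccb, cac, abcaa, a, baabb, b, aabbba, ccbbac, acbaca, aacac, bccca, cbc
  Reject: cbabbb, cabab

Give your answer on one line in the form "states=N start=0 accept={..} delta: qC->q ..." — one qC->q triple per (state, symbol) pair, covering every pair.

State merging on the prefix tree: take the shortest (then alphabetical) example prefix whose next move is undefined and point that move at state 0, else 1, else 2, ...; a target is out if some Accept/Reject pair would then sit in one state with the same input left (inseparable). If every existing state is out, open a new one.
a: 0a undefined. 0a->0: ok.
b: 0b undefined. 0b->0: ok.
c: 0c undefined. 0c->0: no, cabb/cbabbb meet in 0. Open state 1: 0c->1.
ca: 1a undefined. 1a->0: no, cabb/cabab meet in 0. 1a->1: ok.
cb: 1b undefined. 1b->0: no, cabb/cbabbb meet in 0. 1b->1: no, cabb/cbabbb meet in 1. Open state 2: 1b->2.
cc: 1c undefined. 1c->0: ok.
cba: 2a undefined. 2a->0: no, ccbccb/cbabbb meet in 0. 2a->1: ok.
cbc: 2c undefined. 2c->0: ok.
cabb: 2b undefined. 2b->0: no, cabb/cbabbb meet in 0. 2b->1: ok.
All examples now run through 3 states with every (state, symbol) defined. Accept strings end in {0,1}, Reject strings end in {2}; accept={0,1}.

states=3 start=0 accept={0,1} delta: 0a->0 0b->0 0c->1 1a->1 1b->2 1c->0 2a->1 2b->1 2c->0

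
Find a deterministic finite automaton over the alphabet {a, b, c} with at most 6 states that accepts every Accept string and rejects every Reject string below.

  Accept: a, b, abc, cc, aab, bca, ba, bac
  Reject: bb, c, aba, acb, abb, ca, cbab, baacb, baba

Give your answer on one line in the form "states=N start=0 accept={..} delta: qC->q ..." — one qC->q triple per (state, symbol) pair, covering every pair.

Grow the machine one transition at a time. Run the examples from 0; the earliest place one falls off (shortest prefix, ties alphabetical) gets sent to the lowest-numbered state that keeps every Accept/Reject pair distinguishable — a pair clashes when both reach the same state with identical unread suffix — and to a fresh state only if none does.
a: 0a undefined. 0a->0: no, ba/aba meet in 0 with "ba" left. Open state 1: 0a->1.
b: 0b undefined. 0b->0: no, b/bb meet in 0. 0b->1: ok.
c: 0c undefined. 0c->0: no, a/ca meet in 1. 0c->1: no, a/c meet in 1. Open state 2: 0c->2.
aa: 1a undefined. 1a->0: no, ba/baba meet in 0. 1a->1: no, aab/bb meet in 1 with "b" left. 1a->2: no, ba/c meet in 2. Open state 3: 1a->3.
ab: 1b undefined. 1b->0: no, a/aba meet in 1. 1b->1: no, a/bb meet in 1. 1b->2: ok.
ac: 1c undefined. 1c->0: no, a/acb meet in 1. 1c->1: ok.
ca: 2a undefined. 2a->0: ok.
cb: 2b undefined. 2b->0: ok.
cc: 2c undefined. 2c->0: no, abc/aba meet in 0. 2c->1: ok.
aab: 3b undefined. 3b->0: no, a/baba meet in 1. 3b->1: no, bca/baba meet in 3. 3b->2: no, aab/bb meet in 2. 3b->3: ok.
baa: 3a undefined. 3a->0: ok.
bac: 3c undefined. 3c->0: no, bac/aba meet in 0. 3c->1: ok.
All examples now run through 4 states with every (state, symbol) defined. Accept strings end in {1,3}, Reject strings end in {0,2}; accept={1,3}.

states=4 start=0 accept={1,3} delta: 0a->1 0b->1 0c->2 1a->3 1b->2 1c->1 2a->0 2b->0 2c->1 3a->0 3b->3 3c->1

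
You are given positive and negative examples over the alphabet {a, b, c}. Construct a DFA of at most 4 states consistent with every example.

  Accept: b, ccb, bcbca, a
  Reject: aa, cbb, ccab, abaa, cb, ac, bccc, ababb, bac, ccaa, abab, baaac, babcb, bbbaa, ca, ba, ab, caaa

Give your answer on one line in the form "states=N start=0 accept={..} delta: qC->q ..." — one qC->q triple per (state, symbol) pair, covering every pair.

states=3 start=0 accept={1} delta: 0a->1 0b->1 0c->1 1a->2 1b->2 1c->0 2a->1 2b->0 2c->0

State merging on the prefix tree: take the shortest (then alphabetical) example prefix whose next move is undefined and point that move at state 0, else 1, else 2, ...; a target is out if some Accept/Reject pair would then sit in one state with the same input left (inseparable). If every existing state is out, open a new one.
a: 0a undefined. 0a->0: no, b/ab meet in 0 with "b" left. Open state 1: 0a->1.
b: 0b undefined. 0b->0: no, a/ba meet in 1. 0b->1: ok.
c: 0c undefined. 0c->0: no, b/cb meet in 1. 0c->1: ok.
aa: 1a undefined. 1a->0: no, b/bac meet in 1. 1a->1: no, b/aa meet in 1. Open state 2: 1a->2.
ab: 1b undefined. 1b->0: no, b/cbb meet in 1. 1b->1: no, b/cbb meet in 1. 1b->2: ok.
ac: 1c undefined. 1c->0: ok.
aba: 2a undefined. 2a->0: no, b/abaa meet in 1. 2a->1: ok.
bab: 2b undefined. 2b->0: ok.
bac: 2c undefined. 2c->0: ok.
All examples now run through 3 states with every (state, symbol) defined. Accept strings end in {1}, Reject strings end in {0,2}; accept={1}.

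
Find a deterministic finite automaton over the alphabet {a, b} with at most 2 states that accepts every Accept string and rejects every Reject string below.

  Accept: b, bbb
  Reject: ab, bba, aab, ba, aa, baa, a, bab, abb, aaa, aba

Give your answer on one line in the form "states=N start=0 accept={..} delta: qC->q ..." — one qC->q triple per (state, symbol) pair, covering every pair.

states=2 start=0 accept={0} delta: 0a->1 0b->0 1a->1 1b->1

Fold the examples into a partial DFA from state 0: repeatedly fix the first undefined (state, symbol) met by the shortest-then-alphabetical prefix, trying targets in increasing order and rejecting any under which an Accept and a Reject string meet in one state with the same remainder; add a state when all current targets are rejected. Accepting states are where Accept strings end.
a: 0a undefined. 0a->0: no, b/ab meet in 0 with "b" left. Open state 1: 0a->1.
b: 0b undefined. 0b->0: ok.
aa: 1a undefined. 1a->0: no, b/aab meet in 0. 1a->1: ok.
ab: 1b undefined. 1b->0: no, b/ab meet in 0. 1b->1: ok.
All examples now run through 2 states with every (state, symbol) defined. Accept strings end in {0}, Reject strings end in {1}; accept={0}.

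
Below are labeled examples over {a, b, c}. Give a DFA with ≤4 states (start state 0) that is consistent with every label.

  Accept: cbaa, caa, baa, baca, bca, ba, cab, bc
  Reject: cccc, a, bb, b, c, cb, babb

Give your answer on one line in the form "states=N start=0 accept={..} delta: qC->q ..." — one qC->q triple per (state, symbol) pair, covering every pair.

State merging on the prefix tree: take the shortest (then alphabetical) example prefix whose next move is undefined and point that move at state 0, else 1, else 2, ...; a target is out if some Accept/Reject pair would then sit in one state with the same input left (inseparable). If every existing state is out, open a new one.
a: 0a undefined. 0a->0: ok.
b: 0b undefined. 0b->0: no, baa/a meet in 0. Open state 1: 0b->1.
c: 0c undefined. 0c->0: no, caa/cccc meet in 0. 0c->1: ok.
ba: 1a undefined. 1a->0: no, caa/a meet in 0. 1a->1: no, caa/b meet in 1. Open state 2: 1a->2.
bb: 1b undefined. 1b->0: no, cbaa/a meet in 0. 1b->1: ok.
bc: 1c undefined. 1c->0: no, bca/cccc meet in 0. 1c->1: no, bc/cccc meet in 1. 1c->2: ok.
baa: 2a undefined. 2a->0: no, cbaa/a meet in 0. 2a->1: no, cbaa/bb meet in 1. 2a->2: ok.
bab: 2b undefined. 2b->0: no, cab/a meet in 0. 2b->1: no, cab/bb meet in 1. 2b->2: no, cbaa/babb meet in 2. Open state 3: 2b->3.
bac: 2c undefined. 2c->0: no, baca/a meet in 0. 2c->1: no, cbaa/cccc meet in 2. 2c->2: no, cbaa/cccc meet in 2. 2c->3: ok.
babb: 3b undefined. 3b->0: ok.
baca: 3a undefined. 3a->0: no, baca/a meet in 0. 3a->1: no, baca/bb meet in 1. 3a->2: ok.
cccc: 3c undefined. 3c->0: ok.
All examples now run through 4 states with every (state, symbol) defined. Accept strings end in {2,3}, Reject strings end in {0,1}; accept={2,3}.

states=4 start=0 accept={2,3} delta: 0a->0 0b->1 0c->1 1a->2 1b->1 1c->2 2a->2 2b->3 2c->3 3a->2 3b->0 3c->0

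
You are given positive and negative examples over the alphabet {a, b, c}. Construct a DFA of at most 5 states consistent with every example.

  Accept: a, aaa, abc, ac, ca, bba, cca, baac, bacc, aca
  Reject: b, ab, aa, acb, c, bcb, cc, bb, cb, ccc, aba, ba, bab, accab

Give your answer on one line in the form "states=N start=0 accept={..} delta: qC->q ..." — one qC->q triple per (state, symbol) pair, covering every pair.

states=4 start=0 accept={1,3} delta: 0a->1 0b->2 0c->0 1a->0 1b->2 1c->3 2a->2 2b->0 2c->1 3a->1 3b->0 3c->0

Fold the examples into a partial DFA from state 0: repeatedly fix the first undefined (state, symbol) met by the shortest-then-alphabetical prefix, trying targets in increasing order and rejecting any under which an Accept and a Reject string meet in one state with the same remainder; add a state when all current targets are rejected. Accepting states are where Accept strings end.
a: 0a undefined. 0a->0: no, a/aa meet in 0. Open state 1: 0a->1.
b: 0b undefined. 0b->0: no, a/ba meet in 1. 0b->1: no, a/b meet in 1. Open state 2: 0b->2.
c: 0c undefined. 0c->0: ok.
aa: 1a undefined. 1a->0: ok.
ab: 1b undefined. 1b->0: no, a/aba meet in 1. 1b->1: no, a/ab meet in 1. 1b->2: ok.
ac: 1c undefined. 1c->0: no, ac/aa meet in 0. 1c->1: no, aca/aa meet in 0. 1c->2: no, ac/b meet in 2. Open state 3: 1c->3.
ba: 2a undefined. 2a->0: no, bacc/aa meet in 0. 2a->1: no, a/aba meet in 1. 2a->2: ok.
bb: 2b undefined. 2b->0: ok.
bc: 2c undefined. 2c->0: no, abc/aa meet in 0. 2c->1: ok.
aca: 3a undefined. 3a->0: no, aca/aa meet in 0. 3a->1: ok.
acb: 3b undefined. 3b->0: ok.
acc: 3c undefined. 3c->0: ok.
All examples now run through 4 states with every (state, symbol) defined. Accept strings end in {1,3}, Reject strings end in {0,2}; accept={1,3}.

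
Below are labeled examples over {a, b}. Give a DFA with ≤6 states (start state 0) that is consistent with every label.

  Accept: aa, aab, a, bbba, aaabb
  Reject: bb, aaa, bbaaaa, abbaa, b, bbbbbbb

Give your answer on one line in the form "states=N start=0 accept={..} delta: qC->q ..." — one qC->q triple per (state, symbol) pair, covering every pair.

states=4 start=0 accept={1,2} delta: 0a->1 0b->0 1a->2 1b->1 2a->3 2b->1 3a->0 3b->1

Grow the machine one transition at a time. Run the examples from 0; the earliest place one falls off (shortest prefix, ties alphabetical) gets sent to the lowest-numbered state that keeps every Accept/Reject pair distinguishable — a pair clashes when both reach the same state with identical unread suffix — and to a fresh state only if none does.
a: 0a undefined. 0a->0: no, aa/aaa meet in 0. Open state 1: 0a->1.
b: 0b undefined. 0b->0: ok.
aa: 1a undefined. 1a->0: no, aa/bb meet in 0. 1a->1: no, aa/aaa meet in 1. Open state 2: 1a->2.
ab: 1b undefined. 1b->0: no, aa/abbaa meet in 2. 1b->1: ok.
aaa: 2a undefined. 2a->0: no, a/bbaaaa meet in 1. 2a->1: no, aa/bbaaaa meet in 2. 2a->2: no, aa/aaa meet in 2. Open state 3: 2a->3.
aab: 2b undefined. 2b->0: no, aab/bb meet in 0. 2b->1: ok.
aaab: 3b undefined. 3b->0: no, aaabb/bb meet in 0. 3b->1: ok.
bbaaaa: 3a undefined. 3a->0: ok.
All examples now run through 4 states with every (state, symbol) defined. Accept strings end in {1,2}, Reject strings end in {0,3}; accept={1,2}.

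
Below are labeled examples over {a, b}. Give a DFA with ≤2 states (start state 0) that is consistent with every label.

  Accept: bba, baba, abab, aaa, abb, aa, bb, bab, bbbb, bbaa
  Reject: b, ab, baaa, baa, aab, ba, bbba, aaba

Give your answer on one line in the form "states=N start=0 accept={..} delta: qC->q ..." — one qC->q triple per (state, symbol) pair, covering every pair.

Fold the examples into a partial DFA from state 0: repeatedly fix the first undefined (state, symbol) met by the shortest-then-alphabetical prefix, trying targets in increasing order and rejecting any under which an Accept and a Reject string meet in one state with the same remainder; add a state when all current targets are rejected. Accepting states are where Accept strings end.
a: 0a undefined. 0a->0: ok.
b: 0b undefined. 0b->0: no, bba/b meet in 0. Open state 1: 0b->1.
ba: 1a undefined. 1a->0: no, baba/baaa meet in 0. 1a->1: ok.
bb: 1b undefined. 1b->0: ok.
All examples now run through 2 states with every (state, symbol) defined. Accept strings end in {0}, Reject strings end in {1}; accept={0}.

states=2 start=0 accept={0} delta: 0a->0 0b->1 1a->1 1b->0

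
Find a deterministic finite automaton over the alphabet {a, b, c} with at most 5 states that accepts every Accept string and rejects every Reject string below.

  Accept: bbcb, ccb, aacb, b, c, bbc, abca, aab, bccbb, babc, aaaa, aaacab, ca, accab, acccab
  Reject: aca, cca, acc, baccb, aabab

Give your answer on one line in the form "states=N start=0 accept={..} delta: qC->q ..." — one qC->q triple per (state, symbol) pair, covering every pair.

states=5 start=0 accept={0,1,2} delta: 0a->1 0b->0 0c->1 1a->1 1b->2 1c->3 2a->2 2b->3 2c->0 3a->3 3b->0 3c->4 4a->0 4b->3 4c->0

Fold the examples into a partial DFA from state 0: repeatedly fix the first undefined (state, symbol) met by the shortest-then-alphabetical prefix, trying targets in increasing order and rejecting any under which an Accept and a Reject string meet in one state with the same remainder; add a state when all current targets are rejected. Accepting states are where Accept strings end.
a: 0a undefined. 0a->0: no, ca/aca meet in 0 with "ca" left. Open state 1: 0a->1.
b: 0b undefined. 0b->0: ok.
c: 0c undefined. 0c->0: no, ca/cca meet in 1. 0c->1: ok.
aa: 1a undefined. 1a->0: no, bbcb/aabab meet in 1 with "b" left. 1a->1: ok.
ab: 1b undefined. 1b->0: no, bbcb/aabab meet in 0. 1b->1: no, bbcb/aabab meet in 1. Open state 2: 1b->2.
ac: 1c undefined. 1c->0: no, bbcb/baccb meet in 2. 1c->1: no, bbcb/baccb meet in 2. 1c->2: no, babc/acc meet in 2 with "c" left. Open state 3: 1c->3.
abc: 2c undefined. 2c->0: ok.
aca: 3a undefined. 3a->0: no, b/aca meet in 0. 3a->1: no, c/aca meet in 1. 3a->2: no, bbcb/aca meet in 2. 3a->3: ok.
acc: 3c undefined. 3c->0: no, b/acc meet in 0. 3c->1: no, bbcb/baccb meet in 2. 3c->2: no, bbcb/acc meet in 2. 3c->3: no, ccb/baccb meet in 3 with "b" left. Open state 4: 3c->4.
ccb: 3b undefined. 3b->0: ok.
aaba: 2a undefined. 2a->0: no, ccb/aabab meet in 0. 2a->1: no, bbcb/aabab meet in 2. 2a->2: ok.
acca: 4a undefined. 4a->0: ok.
accc: 4c undefined. 4c->0: ok.
aabab: 2b undefined. 2b->0: no, ccb/aabab meet in 0. 2b->1: no, c/aabab meet in 1. 2b->2: no, bbcb/aabab meet in 2. 2b->3: ok.
baccb: 4b undefined. 4b->0: no, ccb/baccb meet in 0. 4b->1: no, c/baccb meet in 1. 4b->2: no, bbcb/baccb meet in 2. 4b->3: ok.
All examples now run through 5 states with every (state, symbol) defined. Accept strings end in {0,1,2}, Reject strings end in {3,4}; accept={0,1,2}.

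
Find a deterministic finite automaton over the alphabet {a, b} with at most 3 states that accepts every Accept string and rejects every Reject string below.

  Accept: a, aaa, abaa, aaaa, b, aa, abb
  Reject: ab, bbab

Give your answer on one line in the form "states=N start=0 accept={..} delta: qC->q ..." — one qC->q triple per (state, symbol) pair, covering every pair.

states=3 start=0 accept={0,1} delta: 0a->1 0b->0 1a->0 1b->2 2a->0 2b->0

Fold the examples into a partial DFA from state 0: repeatedly fix the first undefined (state, symbol) met by the shortest-then-alphabetical prefix, trying targets in increasing order and rejecting any under which an Accept and a Reject string meet in one state with the same remainder; add a state when all current targets are rejected. Accepting states are where Accept strings end.
a: 0a undefined. 0a->0: no, b/ab meet in 0 with "b" left. Open state 1: 0a->1.
b: 0b undefined. 0b->0: ok.
aa: 1a undefined. 1a->0: ok.
ab: 1b undefined. 1b->0: no, abaa/ab meet in 0. 1b->1: no, a/ab meet in 1. Open state 2: 1b->2.
aba: 2a undefined. 2a->0: ok.
abb: 2b undefined. 2b->0: ok.
All examples now run through 3 states with every (state, symbol) defined. Accept strings end in {0,1}, Reject strings end in {2}; accept={0,1}.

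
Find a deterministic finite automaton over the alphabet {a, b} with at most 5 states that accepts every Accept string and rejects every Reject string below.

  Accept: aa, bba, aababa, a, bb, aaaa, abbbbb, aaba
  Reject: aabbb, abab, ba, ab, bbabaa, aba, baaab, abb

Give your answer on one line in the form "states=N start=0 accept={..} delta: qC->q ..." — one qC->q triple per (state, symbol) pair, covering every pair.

states=5 start=0 accept={0,1,2} delta: 0a->1 0b->2 1a->2 1b->3 2a->4 2b->1 3a->3 3b->4 4a->0 4b->0

State merging on the prefix tree: take the shortest (then alphabetical) example prefix whose next move is undefined and point that move at state 0, else 1, else 2, ...; a target is out if some Accept/Reject pair would then sit in one state with the same input left (inseparable). If every existing state is out, open a new one.
a: 0a undefined. 0a->0: no, bb/abb meet in 0 with "bb" left. Open state 1: 0a->1.
b: 0b undefined. 0b->0: no, bba/ba meet in 1. 0b->1: no, aa/ba meet in 1 with "a" left. Open state 2: 0b->2.
aa: 1a undefined. 1a->0: no, aaba/ba meet in 2 with "a" left. 1a->1: no, aaba/aba meet in 1 with "ba" left. 1a->2: ok.
ab: 1b undefined. 1b->0: no, aa/abb meet in 2. 1b->1: no, aa/aba meet in 2. 1b->2: no, aa/ab meet in 2. Open state 3: 1b->3.
ba: 2a undefined. 2a->0: no, bb/baaab meet in 2 with "b" left. 2a->1: no, a/ba meet in 1. 2a->2: no, aa/ba meet in 2. 2a->3: no, aaaa/aba meet in 3 with "a" left. Open state 4: 2a->4.
bb: 2b undefined. 2b->0: no, aababa/aba meet in 3 with "a" left. 2b->1: ok.
aba: 3a undefined. 3a->0: no, aa/abab meet in 2. 3a->1: no, a/aba meet in 1. 3a->2: no, aa/aba meet in 2. 3a->3: ok.
abb: 3b undefined. 3b->0: no, abbbbb/ab meet in 3. 3b->1: no, a/aabbb meet in 1. 3b->2: no, aa/aabbb meet in 2. 3b->3: no, abbbbb/aabbb meet in 3. 3b->4: ok.
baa: 4a undefined. 4a->0: ok.
abbb: 4b undefined. 4b->0: ok.
All examples now run through 5 states with every (state, symbol) defined. Accept strings end in {0,1,2}, Reject strings end in {3,4}; accept={0,1,2}.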